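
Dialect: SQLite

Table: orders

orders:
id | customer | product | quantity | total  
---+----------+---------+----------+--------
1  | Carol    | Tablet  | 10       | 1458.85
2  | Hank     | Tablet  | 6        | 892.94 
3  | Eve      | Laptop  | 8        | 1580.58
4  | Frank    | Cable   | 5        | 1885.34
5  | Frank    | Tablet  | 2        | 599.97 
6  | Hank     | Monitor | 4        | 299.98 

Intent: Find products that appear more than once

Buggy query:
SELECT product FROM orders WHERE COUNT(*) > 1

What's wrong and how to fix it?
Bug: WHERE can't reference COUNT(*); aggregates are computed after WHERE

Fix: GROUP BY product, then filter groups with HAVING COUNT(*) > 1

Corrected query:
SELECT product FROM orders GROUP BY product HAVING COUNT(*) > 1

Result:
product
-------
Tablet 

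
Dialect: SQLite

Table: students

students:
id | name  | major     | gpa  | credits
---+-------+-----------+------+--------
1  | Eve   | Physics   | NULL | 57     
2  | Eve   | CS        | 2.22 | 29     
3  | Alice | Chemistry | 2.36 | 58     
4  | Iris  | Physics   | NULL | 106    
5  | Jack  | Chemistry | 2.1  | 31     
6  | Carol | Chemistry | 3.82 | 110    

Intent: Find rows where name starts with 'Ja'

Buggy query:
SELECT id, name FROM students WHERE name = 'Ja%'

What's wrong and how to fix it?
Bug: '=' compares the literal string including the % character; pattern matching needs LIKE

Fix: Use LIKE for wildcard pattern matching

Corrected query:
SELECT id, name FROM students WHERE name LIKE 'Ja%'

Result:
id | name
---+-----
5  | Jack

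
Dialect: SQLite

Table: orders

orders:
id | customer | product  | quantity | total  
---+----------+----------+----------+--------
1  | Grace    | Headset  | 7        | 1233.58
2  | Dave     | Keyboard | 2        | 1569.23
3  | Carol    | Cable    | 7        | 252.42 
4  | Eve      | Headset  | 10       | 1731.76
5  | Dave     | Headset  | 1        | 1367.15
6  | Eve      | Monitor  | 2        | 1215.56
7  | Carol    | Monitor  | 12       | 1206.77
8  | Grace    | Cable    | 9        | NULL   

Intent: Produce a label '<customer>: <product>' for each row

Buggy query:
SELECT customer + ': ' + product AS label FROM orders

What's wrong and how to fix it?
Bug: SQLite uses || for string concatenation; + coerces text to numbers (yielding 0)

Fix: Use the || operator for string concatenation

Corrected query:
SELECT customer || ': ' || product AS label FROM orders

Result:
label         
--------------
Grace: Headset
Dave: Keyboard
Carol: Cable  
Eve: Headset  
Dave: Headset 
Eve: Monitor  
Carol: Monitor
Grace: Cable  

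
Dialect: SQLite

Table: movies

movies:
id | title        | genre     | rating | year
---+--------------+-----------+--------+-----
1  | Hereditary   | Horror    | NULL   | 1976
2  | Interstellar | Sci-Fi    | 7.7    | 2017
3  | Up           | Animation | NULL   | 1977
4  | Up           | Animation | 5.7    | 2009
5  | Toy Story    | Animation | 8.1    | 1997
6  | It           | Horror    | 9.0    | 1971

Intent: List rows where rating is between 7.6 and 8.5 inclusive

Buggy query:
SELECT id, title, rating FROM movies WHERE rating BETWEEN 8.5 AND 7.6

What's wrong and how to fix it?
Bug: The bounds are reversed; BETWEEN a AND b requires a <= b to match anything

Fix: Swap the bounds so the smaller value comes first

Corrected query:
SELECT id, title, rating FROM movies WHERE rating BETWEEN 7.6 AND 8.5

Result:
id | title        | rating
---+--------------+-------
2  | Interstellar | 7.7   
5  | Toy Story    | 8.1   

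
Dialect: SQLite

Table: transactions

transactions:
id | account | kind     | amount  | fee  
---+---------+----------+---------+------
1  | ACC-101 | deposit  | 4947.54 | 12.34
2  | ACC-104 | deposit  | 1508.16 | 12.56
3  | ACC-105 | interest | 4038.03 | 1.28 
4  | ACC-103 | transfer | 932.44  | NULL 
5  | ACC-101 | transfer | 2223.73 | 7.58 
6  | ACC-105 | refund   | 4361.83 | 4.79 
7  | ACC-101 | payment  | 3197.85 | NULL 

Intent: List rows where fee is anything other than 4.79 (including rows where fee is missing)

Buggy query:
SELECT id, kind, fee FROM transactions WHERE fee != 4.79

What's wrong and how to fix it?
Bug: Inequality against NULL is unknown, not true; rows with NULL are dropped

Fix: Add an explicit OR fee IS NULL to include the missing-value rows

Corrected query:
SELECT id, kind, fee FROM transactions WHERE fee != 4.79 OR fee IS NULL

Result:
id | kind     | fee  
---+----------+------
1  | deposit  | 12.34
2  | deposit  | 12.56
3  | interest | 1.28 
4  | transfer | NULL 
5  | transfer | 7.58 
7  | payment  | NULL 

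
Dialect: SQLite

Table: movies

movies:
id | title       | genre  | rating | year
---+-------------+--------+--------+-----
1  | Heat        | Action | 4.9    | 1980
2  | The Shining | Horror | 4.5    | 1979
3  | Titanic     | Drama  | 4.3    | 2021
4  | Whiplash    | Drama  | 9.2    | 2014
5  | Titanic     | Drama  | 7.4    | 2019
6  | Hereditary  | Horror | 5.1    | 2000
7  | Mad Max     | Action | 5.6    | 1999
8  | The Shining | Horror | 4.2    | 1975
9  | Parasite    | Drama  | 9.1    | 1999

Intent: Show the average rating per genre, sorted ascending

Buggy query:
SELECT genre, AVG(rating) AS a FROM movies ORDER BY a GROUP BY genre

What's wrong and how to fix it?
Bug: ORDER BY appears before GROUP BY; SQL clause order requires GROUP BY first

Fix: Move ORDER BY to the end, after GROUP BY

Corrected query:
SELECT genre, AVG(rating) AS a FROM movies GROUP BY genre ORDER BY a

Result:
genre  | a   
-------+-----
Horror | 4.6 
Action | 5.25
Drama  | 7.5 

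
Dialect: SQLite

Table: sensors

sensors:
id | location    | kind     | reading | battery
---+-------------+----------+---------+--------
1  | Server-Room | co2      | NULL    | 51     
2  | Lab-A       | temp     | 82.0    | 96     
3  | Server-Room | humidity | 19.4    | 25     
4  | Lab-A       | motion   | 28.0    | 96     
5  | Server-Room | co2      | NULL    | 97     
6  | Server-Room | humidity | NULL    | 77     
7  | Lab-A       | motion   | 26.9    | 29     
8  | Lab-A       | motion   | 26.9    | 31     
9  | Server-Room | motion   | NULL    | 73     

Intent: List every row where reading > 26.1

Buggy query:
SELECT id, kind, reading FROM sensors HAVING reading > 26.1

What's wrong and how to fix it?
Bug: This is a non-aggregate query (no GROUP BY, no aggregates), so in SQLite the HAVING clause is invalid here; a row-level condition belongs in WHERE

Fix: Use WHERE for row-level filtering

Corrected query:
SELECT id, kind, reading FROM sensors WHERE reading > 26.1

Result:
id | kind   | reading
---+--------+--------
2  | temp   | 82     
4  | motion | 28     
7  | motion | 26.9   
8  | motion | 26.9   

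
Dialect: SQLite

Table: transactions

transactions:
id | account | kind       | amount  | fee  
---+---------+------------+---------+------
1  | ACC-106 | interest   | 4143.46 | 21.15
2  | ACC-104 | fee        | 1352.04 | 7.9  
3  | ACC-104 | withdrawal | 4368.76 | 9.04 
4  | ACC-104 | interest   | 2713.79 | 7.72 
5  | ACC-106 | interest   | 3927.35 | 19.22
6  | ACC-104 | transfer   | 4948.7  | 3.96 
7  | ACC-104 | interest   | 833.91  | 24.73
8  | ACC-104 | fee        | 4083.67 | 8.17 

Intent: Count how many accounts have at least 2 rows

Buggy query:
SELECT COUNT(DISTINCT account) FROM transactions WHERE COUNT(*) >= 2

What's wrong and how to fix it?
Bug: COUNT(*) cannot appear in WHERE; the per-group count doesn't exist yet

Fix: Use a subquery that GROUPs and filters with HAVING, then count its rows

Corrected query:
SELECT COUNT(*) FROM (SELECT account FROM transactions GROUP BY account HAVING COUNT(*) >= 2)

Result:
COUNT(*)
--------
2       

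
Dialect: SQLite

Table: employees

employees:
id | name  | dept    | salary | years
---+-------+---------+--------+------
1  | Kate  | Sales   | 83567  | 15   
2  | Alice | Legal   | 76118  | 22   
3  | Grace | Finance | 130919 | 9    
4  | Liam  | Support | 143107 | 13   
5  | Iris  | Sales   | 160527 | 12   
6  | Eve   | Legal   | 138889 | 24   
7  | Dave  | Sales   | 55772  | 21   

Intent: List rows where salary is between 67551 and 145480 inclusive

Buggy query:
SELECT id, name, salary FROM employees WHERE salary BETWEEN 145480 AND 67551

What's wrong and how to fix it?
Bug: The bounds are reversed; BETWEEN a AND b requires a <= b to match anything

Fix: Write BETWEEN 67551 AND 145480

Corrected query:
SELECT id, name, salary FROM employees WHERE salary BETWEEN 67551 AND 145480

Result:
id | name  | salary
---+-------+-------
1  | Kate  | 83567 
2  | Alice | 76118 
3  | Grace | 130919
4  | Liam  | 143107
6  | Eve   | 138889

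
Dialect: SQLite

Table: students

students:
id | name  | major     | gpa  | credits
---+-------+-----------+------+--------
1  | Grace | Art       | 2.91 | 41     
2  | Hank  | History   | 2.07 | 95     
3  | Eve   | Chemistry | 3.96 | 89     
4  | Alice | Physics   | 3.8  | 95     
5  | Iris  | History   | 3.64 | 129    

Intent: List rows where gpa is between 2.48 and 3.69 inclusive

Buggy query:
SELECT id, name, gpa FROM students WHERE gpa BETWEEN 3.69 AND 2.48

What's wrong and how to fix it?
Bug: BETWEEN expects the lower bound first; with 3.69 AND 2.48 the range is empty

Fix: Swap the bounds so the smaller value comes first

Corrected query:
SELECT id, name, gpa FROM students WHERE gpa BETWEEN 2.48 AND 3.69

Result:
id | name  | gpa 
---+-------+-----
1  | Grace | 2.91
5  | Iris  | 3.64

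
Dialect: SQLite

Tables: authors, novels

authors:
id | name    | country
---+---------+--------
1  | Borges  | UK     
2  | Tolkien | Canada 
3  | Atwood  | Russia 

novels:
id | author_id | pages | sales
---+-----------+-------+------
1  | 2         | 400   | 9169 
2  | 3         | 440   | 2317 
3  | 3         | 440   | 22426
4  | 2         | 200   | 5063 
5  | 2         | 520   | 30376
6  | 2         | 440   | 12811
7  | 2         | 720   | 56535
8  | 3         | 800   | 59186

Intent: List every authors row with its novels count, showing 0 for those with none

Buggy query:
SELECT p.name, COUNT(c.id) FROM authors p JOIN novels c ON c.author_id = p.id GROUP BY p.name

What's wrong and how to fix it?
Bug: INNER JOIN drops authors rows that have no matching novels rows

Fix: Switch to LEFT JOIN to retain unmatched parent rows

Corrected query:
SELECT p.name, COUNT(c.id) FROM authors p LEFT JOIN novels c ON c.author_id = p.id GROUP BY p.name

Result:
name    | COUNT(c.id)
--------+------------
Atwood  | 3          
Borges  | 0          
Tolkien | 5          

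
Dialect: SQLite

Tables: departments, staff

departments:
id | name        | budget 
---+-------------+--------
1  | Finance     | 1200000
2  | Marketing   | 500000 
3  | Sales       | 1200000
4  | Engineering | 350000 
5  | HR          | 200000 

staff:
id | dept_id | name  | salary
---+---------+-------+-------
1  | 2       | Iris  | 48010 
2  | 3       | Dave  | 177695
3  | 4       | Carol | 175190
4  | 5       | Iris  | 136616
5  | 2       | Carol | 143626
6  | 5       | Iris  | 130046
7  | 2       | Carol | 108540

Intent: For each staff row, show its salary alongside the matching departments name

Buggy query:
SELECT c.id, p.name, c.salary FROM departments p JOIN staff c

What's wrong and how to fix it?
Bug: Missing join condition: each staff row is matched to all departments rows instead of just its own

Fix: Add ON c.dept_id = p.id to the JOIN

Corrected query:
SELECT c.id, p.name, c.salary FROM departments p JOIN staff c ON c.dept_id = p.id

Result:
id | name        | salary
---+-------------+-------
1  | Marketing   | 48010 
2  | Sales       | 177695
3  | Engineering | 175190
4  | HR          | 136616
5  | Marketing   | 143626
6  | HR          | 130046
7  | Marketing   | 108540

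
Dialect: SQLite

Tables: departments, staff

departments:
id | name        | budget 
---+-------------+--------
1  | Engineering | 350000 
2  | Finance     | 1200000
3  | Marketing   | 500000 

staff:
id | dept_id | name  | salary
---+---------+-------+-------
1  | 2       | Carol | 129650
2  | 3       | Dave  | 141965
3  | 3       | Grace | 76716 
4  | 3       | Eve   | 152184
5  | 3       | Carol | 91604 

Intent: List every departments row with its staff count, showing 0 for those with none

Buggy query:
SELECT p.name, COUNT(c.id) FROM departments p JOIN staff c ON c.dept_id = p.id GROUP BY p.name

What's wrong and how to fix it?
Bug: INNER JOIN drops departments rows that have no matching staff rows

Fix: Switch to LEFT JOIN to retain unmatched parent rows

Corrected query:
SELECT p.name, COUNT(c.id) FROM departments p LEFT JOIN staff c ON c.dept_id = p.id GROUP BY p.name

Result:
name        | COUNT(c.id)
------------+------------
Engineering | 0          
Finance     | 1          
Marketing   | 4          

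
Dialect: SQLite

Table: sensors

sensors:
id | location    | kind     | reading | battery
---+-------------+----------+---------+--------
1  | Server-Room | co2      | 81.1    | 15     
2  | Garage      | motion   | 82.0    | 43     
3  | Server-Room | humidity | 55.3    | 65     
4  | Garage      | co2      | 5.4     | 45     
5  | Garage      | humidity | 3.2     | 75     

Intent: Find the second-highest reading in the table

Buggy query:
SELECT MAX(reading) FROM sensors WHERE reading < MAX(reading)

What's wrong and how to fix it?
Bug: The inner MAX is an aggregate inside WHERE, which is not allowed

Fix: Compute the overall MAX in a subquery, then take MAX of rows below it

Corrected query:
SELECT MAX(reading) FROM sensors WHERE reading < (SELECT MAX(reading) FROM sensors)

Result:
MAX(reading)
------------
81.1        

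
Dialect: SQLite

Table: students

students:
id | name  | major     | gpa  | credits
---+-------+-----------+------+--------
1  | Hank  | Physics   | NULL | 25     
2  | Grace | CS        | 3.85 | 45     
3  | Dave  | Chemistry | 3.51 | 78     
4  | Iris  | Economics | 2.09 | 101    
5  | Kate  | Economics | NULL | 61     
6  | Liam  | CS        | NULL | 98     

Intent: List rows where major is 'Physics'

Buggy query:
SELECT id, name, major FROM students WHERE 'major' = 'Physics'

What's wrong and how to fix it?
Bug: 'major' in single quotes is a string literal, not the column; the comparison is literal-vs-literal and never true

Fix: Reference the column as major without single quotes

Corrected query:
SELECT id, name, major FROM students WHERE major = 'Physics'

Result:
id | name | major  
---+------+--------
1  | Hank | Physics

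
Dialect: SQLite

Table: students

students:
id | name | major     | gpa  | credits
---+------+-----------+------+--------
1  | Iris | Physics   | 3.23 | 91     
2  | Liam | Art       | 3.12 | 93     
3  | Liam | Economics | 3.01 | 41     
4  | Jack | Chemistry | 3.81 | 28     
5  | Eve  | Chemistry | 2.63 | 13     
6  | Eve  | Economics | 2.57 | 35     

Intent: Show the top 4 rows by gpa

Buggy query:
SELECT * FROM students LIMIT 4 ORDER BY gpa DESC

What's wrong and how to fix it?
Bug: ORDER BY cannot follow LIMIT; LIMIT is the final clause

Fix: Sort with ORDER BY, then apply LIMIT

Corrected query:
SELECT * FROM students ORDER BY gpa DESC LIMIT 4

Result:
id | name | major     | gpa  | credits
---+------+-----------+------+--------
4  | Jack | Chemistry | 3.81 | 28     
1  | Iris | Physics   | 3.23 | 91     
2  | Liam | Art       | 3.12 | 93     
3  | Liam | Economics | 3.01 | 41     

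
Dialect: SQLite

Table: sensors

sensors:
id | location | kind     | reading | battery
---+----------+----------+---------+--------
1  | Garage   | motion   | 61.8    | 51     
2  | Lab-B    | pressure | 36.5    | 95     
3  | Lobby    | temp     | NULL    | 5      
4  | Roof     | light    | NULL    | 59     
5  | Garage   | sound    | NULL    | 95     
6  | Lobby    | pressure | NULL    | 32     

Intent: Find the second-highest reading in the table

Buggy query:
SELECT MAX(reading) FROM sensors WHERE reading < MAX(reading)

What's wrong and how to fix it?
Bug: The inner MAX is an aggregate inside WHERE, which is not allowed

Fix: Put the inner MAX in a scalar subquery

Corrected query:
SELECT MAX(reading) FROM sensors WHERE reading < (SELECT MAX(reading) FROM sensors)

Result:
MAX(reading)
------------
36.5        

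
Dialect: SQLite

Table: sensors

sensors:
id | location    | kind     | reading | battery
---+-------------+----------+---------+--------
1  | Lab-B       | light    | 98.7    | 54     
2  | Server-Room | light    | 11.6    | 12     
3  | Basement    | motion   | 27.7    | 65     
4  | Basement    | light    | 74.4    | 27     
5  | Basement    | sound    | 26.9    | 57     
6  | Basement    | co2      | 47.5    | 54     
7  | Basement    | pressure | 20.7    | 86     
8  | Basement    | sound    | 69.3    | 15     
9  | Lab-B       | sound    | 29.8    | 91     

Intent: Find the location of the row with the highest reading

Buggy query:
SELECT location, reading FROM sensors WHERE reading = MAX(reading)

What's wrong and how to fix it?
Bug: MAX(reading) is an aggregate and cannot be used directly in WHERE

Fix: Use a subquery: WHERE reading = (SELECT MAX(reading) FROM sensors)

Corrected query:
SELECT location, reading FROM sensors WHERE reading = (SELECT MAX(reading) FROM sensors)

Result:
location | reading
---------+--------
Lab-B    | 98.7   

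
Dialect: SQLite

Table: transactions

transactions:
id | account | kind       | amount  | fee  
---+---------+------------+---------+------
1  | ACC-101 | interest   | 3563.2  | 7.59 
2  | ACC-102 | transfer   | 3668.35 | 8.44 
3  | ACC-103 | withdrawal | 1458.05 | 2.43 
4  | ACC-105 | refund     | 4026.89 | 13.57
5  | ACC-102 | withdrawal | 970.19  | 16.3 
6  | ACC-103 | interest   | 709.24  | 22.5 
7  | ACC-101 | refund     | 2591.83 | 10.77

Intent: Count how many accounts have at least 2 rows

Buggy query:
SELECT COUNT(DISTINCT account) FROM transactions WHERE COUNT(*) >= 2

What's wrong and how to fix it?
Bug: COUNT(*) cannot appear in WHERE; the per-group count doesn't exist yet

Fix: Group first with HAVING COUNT(*) >= 2, then COUNT the resulting groups

Corrected query:
SELECT COUNT(*) FROM (SELECT account FROM transactions GROUP BY account HAVING COUNT(*) >= 2)

Result:
COUNT(*)
--------
3       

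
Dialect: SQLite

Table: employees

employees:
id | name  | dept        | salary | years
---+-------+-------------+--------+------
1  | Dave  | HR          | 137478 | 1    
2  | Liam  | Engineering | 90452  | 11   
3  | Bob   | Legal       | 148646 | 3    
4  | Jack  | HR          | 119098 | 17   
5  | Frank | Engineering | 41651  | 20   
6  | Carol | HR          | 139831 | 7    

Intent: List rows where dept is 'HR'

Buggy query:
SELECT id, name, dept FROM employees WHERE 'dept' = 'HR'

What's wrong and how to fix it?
Bug: 'dept' in single quotes is a string literal, not the column; the comparison is literal-vs-literal and never true

Fix: Remove the quotes around the column name (or use double quotes for an identifier)

Corrected query:
SELECT id, name, dept FROM employees WHERE dept = 'HR'

Result:
id | name  | dept
---+-------+-----
1  | Dave  | HR  
4  | Jack  | HR  
6  | Carol | HR  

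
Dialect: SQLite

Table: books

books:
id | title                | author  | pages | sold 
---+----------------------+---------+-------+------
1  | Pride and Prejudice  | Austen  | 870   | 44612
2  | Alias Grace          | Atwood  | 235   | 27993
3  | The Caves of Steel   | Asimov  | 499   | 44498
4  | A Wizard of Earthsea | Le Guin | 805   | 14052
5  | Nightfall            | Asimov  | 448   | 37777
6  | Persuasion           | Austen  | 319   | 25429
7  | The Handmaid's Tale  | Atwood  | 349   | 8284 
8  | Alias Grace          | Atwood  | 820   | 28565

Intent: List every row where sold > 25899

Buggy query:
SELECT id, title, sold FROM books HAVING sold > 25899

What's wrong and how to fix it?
Bug: HAVING filters the output of aggregation, but this query has no GROUP BY and no aggregate functions, so SQLite rejects it (HAVING clause on a non-aggregate query); the condition here is per row

Fix: Replace HAVING with WHERE since the condition applies to individual rows

Corrected query:
SELECT id, title, sold FROM books WHERE sold > 25899

Result:
id | title               | sold 
---+---------------------+------
1  | Pride and Prejudice | 44612
2  | Alias Grace         | 27993
3  | The Caves of Steel  | 44498
5  | Nightfall           | 37777
8  | Alias Grace         | 28565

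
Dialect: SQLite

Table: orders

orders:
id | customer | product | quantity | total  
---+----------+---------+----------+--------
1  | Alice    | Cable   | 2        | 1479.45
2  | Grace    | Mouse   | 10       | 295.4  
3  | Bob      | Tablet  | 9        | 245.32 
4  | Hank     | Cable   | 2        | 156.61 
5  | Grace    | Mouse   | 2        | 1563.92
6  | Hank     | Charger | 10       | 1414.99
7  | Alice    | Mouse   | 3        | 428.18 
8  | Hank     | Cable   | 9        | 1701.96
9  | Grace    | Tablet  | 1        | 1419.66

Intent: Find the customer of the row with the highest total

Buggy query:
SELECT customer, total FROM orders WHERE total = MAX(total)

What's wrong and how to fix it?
Bug: WHERE is evaluated per row; an aggregate over the whole table isn't defined there

Fix: Wrap MAX in a scalar subquery so WHERE compares against a single value

Corrected query:
SELECT customer, total FROM orders WHERE total = (SELECT MAX(total) FROM orders)

Result:
customer | total  
---------+--------
Hank     | 1701.96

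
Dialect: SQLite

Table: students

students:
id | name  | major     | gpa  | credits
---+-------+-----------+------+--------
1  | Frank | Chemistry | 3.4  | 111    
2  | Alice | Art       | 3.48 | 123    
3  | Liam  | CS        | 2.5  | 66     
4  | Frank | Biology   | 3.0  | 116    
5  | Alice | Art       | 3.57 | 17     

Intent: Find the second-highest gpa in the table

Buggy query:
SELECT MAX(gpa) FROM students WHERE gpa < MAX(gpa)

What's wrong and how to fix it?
Bug: The inner MAX is an aggregate inside WHERE, which is not allowed

Fix: Put the inner MAX in a scalar subquery

Corrected query:
SELECT MAX(gpa) FROM students WHERE gpa < (SELECT MAX(gpa) FROM students)

Result:
MAX(gpa)
--------
3.48    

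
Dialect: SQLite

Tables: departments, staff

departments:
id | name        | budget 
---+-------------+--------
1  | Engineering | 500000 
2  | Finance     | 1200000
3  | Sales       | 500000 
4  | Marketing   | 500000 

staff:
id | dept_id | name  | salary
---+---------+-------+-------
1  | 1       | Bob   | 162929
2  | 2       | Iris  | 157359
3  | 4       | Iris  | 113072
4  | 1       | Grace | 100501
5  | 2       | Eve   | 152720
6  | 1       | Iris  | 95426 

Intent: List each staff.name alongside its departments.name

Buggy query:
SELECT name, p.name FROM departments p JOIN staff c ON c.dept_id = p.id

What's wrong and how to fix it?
Bug: 'name' exists in both joined tables, so the database can't tell which one is meant

Fix: Prefix ambiguous columns with the table alias

Corrected query:
SELECT c.name, p.name FROM departments p JOIN staff c ON c.dept_id = p.id

Result:
name  | name       
------+------------
Bob   | Engineering
Iris  | Finance    
Iris  | Marketing  
Grace | Engineering
Eve   | Finance    
Iris  | Engineering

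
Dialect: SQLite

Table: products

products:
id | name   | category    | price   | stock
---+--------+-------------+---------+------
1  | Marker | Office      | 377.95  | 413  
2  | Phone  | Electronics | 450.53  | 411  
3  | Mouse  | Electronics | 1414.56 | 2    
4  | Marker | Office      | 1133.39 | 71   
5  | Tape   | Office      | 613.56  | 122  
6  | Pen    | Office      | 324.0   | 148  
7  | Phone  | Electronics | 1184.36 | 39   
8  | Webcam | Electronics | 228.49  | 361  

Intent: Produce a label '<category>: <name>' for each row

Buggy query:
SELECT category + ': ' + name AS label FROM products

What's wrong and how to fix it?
Bug: SQLite uses || for string concatenation; + coerces text to numbers (yielding 0)

Fix: Use the || operator for string concatenation

Corrected query:
SELECT category || ': ' || name AS label FROM products

Result:
label              
-------------------
Office: Marker     
Electronics: Phone 
Electronics: Mouse 
Office: Marker     
Office: Tape       
Office: Pen        
Electronics: Phone 
Electronics: Webcam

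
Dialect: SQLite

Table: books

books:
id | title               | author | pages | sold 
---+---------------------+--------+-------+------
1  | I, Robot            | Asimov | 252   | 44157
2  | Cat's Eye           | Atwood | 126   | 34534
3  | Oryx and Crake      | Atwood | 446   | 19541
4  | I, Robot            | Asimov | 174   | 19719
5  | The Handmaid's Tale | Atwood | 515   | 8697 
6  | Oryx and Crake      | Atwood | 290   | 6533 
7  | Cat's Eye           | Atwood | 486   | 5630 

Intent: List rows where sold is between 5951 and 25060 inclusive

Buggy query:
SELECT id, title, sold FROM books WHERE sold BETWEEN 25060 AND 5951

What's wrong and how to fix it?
Bug: BETWEEN expects the lower bound first; with 25060 AND 5951 the range is empty

Fix: Swap the bounds so the smaller value comes first

Corrected query:
SELECT id, title, sold FROM books WHERE sold BETWEEN 5951 AND 25060

Result:
id | title               | sold 
---+---------------------+------
3  | Oryx and Crake      | 19541
4  | I, Robot            | 19719
5  | The Handmaid's Tale | 8697 
6  | Oryx and Crake      | 6533 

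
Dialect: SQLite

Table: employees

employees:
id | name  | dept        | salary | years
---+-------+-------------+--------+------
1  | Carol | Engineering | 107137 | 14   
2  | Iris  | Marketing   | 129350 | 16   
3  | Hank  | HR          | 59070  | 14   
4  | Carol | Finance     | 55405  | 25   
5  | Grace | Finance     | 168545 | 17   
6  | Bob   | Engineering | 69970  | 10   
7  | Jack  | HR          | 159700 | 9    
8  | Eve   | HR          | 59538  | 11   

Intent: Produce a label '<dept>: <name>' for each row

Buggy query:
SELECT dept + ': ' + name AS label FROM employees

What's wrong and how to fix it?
Bug: SQLite uses || for string concatenation; + coerces text to numbers (yielding 0)

Fix: Use the || operator for string concatenation

Corrected query:
SELECT dept || ': ' || name AS label FROM employees

Result:
label             
------------------
Engineering: Carol
Marketing: Iris   
HR: Hank          
Finance: Carol    
Finance: Grace    
Engineering: Bob  
HR: Jack          
HR: Eve           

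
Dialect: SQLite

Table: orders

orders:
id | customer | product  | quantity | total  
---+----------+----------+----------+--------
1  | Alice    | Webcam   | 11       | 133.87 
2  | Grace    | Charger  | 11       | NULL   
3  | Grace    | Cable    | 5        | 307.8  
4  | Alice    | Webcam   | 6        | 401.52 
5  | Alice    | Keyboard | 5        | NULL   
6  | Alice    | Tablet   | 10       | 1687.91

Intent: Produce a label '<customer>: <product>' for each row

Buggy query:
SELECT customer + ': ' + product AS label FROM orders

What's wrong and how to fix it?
Bug: SQLite uses || for string concatenation; + coerces text to numbers (yielding 0)

Fix: Replace + with || to concatenate text

Corrected query:
SELECT customer || ': ' || product AS label FROM orders

Result:
label          
---------------
Alice: Webcam  
Grace: Charger 
Grace: Cable   
Alice: Webcam  
Alice: Keyboard
Alice: Tablet  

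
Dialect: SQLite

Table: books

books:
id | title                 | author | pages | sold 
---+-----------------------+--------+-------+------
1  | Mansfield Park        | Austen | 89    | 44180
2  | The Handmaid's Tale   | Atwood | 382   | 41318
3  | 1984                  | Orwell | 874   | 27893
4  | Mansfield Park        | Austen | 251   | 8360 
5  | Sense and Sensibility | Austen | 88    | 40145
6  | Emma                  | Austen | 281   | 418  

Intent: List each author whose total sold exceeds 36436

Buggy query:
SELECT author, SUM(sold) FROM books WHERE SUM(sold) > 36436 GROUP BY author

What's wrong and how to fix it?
Bug: Aggregate functions cannot appear in a WHERE clause

Fix: Move the aggregate condition to a HAVING clause

Corrected query:
SELECT author, SUM(sold) FROM books GROUP BY author HAVING SUM(sold) > 36436

Result:
author | SUM(sold)
-------+----------
Atwood | 41318    
Austen | 93103    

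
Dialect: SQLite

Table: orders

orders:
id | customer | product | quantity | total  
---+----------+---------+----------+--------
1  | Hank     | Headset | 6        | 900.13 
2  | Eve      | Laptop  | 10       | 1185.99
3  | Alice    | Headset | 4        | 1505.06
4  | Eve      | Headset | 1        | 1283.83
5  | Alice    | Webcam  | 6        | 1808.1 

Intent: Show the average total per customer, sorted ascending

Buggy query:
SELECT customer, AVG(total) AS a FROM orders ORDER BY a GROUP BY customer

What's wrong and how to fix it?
Bug: GROUP BY must precede ORDER BY

Fix: Move ORDER BY to the end, after GROUP BY

Corrected query:
SELECT customer, AVG(total) AS a FROM orders GROUP BY customer ORDER BY a

Result:
customer | a      
---------+--------
Hank     | 900.13 
Eve      | 1234.91
Alice    | 1656.58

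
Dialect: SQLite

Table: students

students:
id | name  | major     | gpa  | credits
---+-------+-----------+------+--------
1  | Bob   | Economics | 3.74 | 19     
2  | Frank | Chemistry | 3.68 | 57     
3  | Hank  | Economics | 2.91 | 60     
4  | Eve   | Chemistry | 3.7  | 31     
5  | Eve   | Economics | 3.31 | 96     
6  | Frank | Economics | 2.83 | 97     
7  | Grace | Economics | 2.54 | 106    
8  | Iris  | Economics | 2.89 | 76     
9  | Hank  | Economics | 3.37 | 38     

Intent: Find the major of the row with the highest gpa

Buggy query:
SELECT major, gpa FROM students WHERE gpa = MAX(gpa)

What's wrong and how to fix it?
Bug: MAX(gpa) is an aggregate and cannot be used directly in WHERE

Fix: Wrap MAX in a scalar subquery so WHERE compares against a single value

Corrected query:
SELECT major, gpa FROM students WHERE gpa = (SELECT MAX(gpa) FROM students)

Result:
major     | gpa 
----------+-----
Economics | 3.74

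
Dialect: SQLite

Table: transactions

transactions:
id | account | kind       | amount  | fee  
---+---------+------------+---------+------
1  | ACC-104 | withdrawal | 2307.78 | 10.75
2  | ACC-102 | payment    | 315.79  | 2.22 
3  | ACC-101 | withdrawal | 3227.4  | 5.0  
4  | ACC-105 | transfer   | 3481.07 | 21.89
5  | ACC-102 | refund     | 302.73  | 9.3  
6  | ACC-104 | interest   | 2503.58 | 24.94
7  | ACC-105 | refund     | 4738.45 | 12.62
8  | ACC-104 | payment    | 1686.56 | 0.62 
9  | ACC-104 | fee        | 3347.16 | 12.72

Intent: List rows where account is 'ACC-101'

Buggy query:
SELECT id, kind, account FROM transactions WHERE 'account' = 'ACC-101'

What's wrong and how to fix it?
Bug: 'account' in single quotes is a string literal, not the column; the comparison is literal-vs-literal and never true

Fix: Reference the column as account without single quotes

Corrected query:
SELECT id, kind, account FROM transactions WHERE account = 'ACC-101'

Result:
id | kind       | account
---+------------+--------
3  | withdrawal | ACC-101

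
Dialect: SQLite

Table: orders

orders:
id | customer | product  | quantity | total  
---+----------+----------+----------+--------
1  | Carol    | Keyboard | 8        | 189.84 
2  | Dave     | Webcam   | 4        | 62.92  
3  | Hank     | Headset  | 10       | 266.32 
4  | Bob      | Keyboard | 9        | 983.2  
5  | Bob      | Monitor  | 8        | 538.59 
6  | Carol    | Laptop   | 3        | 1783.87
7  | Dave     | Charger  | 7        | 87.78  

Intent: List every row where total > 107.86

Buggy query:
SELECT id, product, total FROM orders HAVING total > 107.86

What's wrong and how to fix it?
Bug: This is a non-aggregate query (no GROUP BY, no aggregates), so in SQLite the HAVING clause is invalid here; a row-level condition belongs in WHERE

Fix: Use WHERE for row-level filtering

Corrected query:
SELECT id, product, total FROM orders WHERE total > 107.86

Result:
id | product  | total  
---+----------+--------
1  | Keyboard | 189.84 
3  | Headset  | 266.32 
4  | Keyboard | 983.2  
5  | Monitor  | 538.59 
6  | Laptop   | 1783.87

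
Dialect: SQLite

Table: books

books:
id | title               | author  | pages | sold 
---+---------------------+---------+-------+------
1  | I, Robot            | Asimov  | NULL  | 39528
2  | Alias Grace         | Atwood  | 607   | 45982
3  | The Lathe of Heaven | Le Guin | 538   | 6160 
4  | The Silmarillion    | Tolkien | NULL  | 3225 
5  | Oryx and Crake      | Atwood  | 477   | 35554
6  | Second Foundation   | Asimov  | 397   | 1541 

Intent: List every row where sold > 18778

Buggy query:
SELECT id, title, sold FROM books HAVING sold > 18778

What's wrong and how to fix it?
Bug: HAVING filters the output of aggregation, but this query has no GROUP BY and no aggregate functions, so SQLite rejects it (HAVING clause on a non-aggregate query); the condition here is per row

Fix: Replace HAVING with WHERE since the condition applies to individual rows

Corrected query:
SELECT id, title, sold FROM books WHERE sold > 18778

Result:
id | title          | sold 
---+----------------+------
1  | I, Robot       | 39528
2  | Alias Grace    | 45982
5  | Oryx and Crake | 35554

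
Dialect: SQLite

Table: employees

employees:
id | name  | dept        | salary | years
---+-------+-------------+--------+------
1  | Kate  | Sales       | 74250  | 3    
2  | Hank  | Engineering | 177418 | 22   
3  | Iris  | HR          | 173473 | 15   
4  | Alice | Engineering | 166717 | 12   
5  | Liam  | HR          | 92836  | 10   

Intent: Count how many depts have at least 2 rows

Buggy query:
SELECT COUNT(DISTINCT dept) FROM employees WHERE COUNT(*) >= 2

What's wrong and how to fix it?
Bug: WHERE filters individual rows, not groups, so a group-level COUNT is invalid there

Fix: Group first with HAVING COUNT(*) >= 2, then COUNT the resulting groups

Corrected query:
SELECT COUNT(*) FROM (SELECT dept FROM employees GROUP BY dept HAVING COUNT(*) >= 2)

Result:
COUNT(*)
--------
2       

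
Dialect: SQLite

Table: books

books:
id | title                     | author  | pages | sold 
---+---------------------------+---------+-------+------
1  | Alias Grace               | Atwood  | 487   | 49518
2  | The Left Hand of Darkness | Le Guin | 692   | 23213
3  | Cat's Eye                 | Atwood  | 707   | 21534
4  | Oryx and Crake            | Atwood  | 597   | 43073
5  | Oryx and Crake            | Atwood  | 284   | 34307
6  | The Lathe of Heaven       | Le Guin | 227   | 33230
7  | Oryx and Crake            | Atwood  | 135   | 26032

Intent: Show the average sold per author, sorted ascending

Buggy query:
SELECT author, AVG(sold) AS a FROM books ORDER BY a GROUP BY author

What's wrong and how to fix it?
Bug: GROUP BY must precede ORDER BY

Fix: Move ORDER BY to the end, after GROUP BY

Corrected query:
SELECT author, AVG(sold) AS a FROM books GROUP BY author ORDER BY a

Result:
author  | a      
--------+--------
Le Guin | 28221.5
Atwood  | 34892.8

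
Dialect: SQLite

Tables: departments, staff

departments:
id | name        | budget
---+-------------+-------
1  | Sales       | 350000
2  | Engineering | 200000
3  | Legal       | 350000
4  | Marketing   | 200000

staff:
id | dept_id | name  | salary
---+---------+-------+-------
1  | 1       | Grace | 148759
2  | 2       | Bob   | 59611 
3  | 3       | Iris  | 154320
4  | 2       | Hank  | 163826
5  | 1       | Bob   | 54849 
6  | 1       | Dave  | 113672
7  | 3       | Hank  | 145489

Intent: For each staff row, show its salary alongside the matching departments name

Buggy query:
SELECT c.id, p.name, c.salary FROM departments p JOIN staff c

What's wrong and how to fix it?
Bug: Missing join condition: each staff row is matched to all departments rows instead of just its own

Fix: Specify the join condition linking the foreign key to the parent id

Corrected query:
SELECT c.id, p.name, c.salary FROM departments p JOIN staff c ON c.dept_id = p.id

Result:
id | name        | salary
---+-------------+-------
1  | Sales       | 148759
2  | Engineering | 59611 
3  | Legal       | 154320
4  | Engineering | 163826
5  | Sales       | 54849 
6  | Sales       | 113672
7  | Legal       | 145489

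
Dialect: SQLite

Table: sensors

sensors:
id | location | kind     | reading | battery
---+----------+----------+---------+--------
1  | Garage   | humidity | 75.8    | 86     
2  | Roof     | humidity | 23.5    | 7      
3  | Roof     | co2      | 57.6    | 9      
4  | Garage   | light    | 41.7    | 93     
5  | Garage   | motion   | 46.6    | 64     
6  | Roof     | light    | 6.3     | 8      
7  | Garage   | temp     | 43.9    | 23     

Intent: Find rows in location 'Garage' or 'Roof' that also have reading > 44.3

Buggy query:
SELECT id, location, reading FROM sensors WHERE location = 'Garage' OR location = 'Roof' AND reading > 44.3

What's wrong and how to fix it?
Bug: AND binds tighter than OR, so this parses as location = 'Garage' OR (location = 'Roof' AND reading > 44.3)

Fix: Add parentheses around the OR so the AND applies to both alternatives

Corrected query:
SELECT id, location, reading FROM sensors WHERE (location = 'Garage' OR location = 'Roof') AND reading > 44.3

Result:
id | location | reading
---+----------+--------
1  | Garage   | 75.8   
3  | Roof     | 57.6   
5  | Garage   | 46.6   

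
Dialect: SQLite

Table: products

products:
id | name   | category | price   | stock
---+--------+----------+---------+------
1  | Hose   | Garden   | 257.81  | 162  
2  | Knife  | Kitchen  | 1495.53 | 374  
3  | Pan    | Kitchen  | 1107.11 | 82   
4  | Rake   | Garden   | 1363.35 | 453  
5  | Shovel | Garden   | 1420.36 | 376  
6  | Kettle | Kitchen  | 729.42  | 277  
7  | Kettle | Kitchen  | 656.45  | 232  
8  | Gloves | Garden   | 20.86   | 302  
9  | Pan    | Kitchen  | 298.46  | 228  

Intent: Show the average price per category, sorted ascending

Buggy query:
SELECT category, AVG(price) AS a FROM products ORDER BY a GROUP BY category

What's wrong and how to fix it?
Bug: GROUP BY must precede ORDER BY

Fix: Move ORDER BY to the end, after GROUP BY

Corrected query:
SELECT category, AVG(price) AS a FROM products GROUP BY category ORDER BY a

Result:
category | a      
---------+--------
Garden   | 765.595
Kitchen  | 857.394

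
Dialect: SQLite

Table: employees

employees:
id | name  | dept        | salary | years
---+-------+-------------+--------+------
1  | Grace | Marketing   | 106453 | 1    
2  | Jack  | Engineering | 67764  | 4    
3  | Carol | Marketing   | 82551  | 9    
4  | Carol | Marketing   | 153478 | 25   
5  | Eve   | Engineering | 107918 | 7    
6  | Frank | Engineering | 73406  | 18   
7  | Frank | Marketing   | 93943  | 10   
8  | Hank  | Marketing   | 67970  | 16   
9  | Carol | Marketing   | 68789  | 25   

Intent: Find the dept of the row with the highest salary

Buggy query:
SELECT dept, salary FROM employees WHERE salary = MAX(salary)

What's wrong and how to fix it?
Bug: MAX(salary) is an aggregate and cannot be used directly in WHERE

Fix: Use a subquery: WHERE salary = (SELECT MAX(salary) FROM employees)

Corrected query:
SELECT dept, salary FROM employees WHERE salary = (SELECT MAX(salary) FROM employees)

Result:
dept      | salary
----------+-------
Marketing | 153478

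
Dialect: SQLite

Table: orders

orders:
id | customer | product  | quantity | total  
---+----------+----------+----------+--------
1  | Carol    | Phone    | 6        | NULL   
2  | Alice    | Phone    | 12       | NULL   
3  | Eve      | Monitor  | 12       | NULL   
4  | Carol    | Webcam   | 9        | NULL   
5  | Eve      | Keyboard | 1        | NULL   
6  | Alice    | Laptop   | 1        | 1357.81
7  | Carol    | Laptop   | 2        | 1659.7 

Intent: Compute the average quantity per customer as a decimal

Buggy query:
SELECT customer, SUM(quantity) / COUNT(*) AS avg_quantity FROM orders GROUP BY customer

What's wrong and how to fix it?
Bug: Both operands are integers, so '/' performs integer division and truncates

Fix: Cast one side to REAL so the division keeps the fractional part

Corrected query:
SELECT customer, SUM(quantity) * 1.0 / COUNT(*) AS avg_quantity FROM orders GROUP BY customer

Result:
customer | avg_quantity
---------+-------------
Alice    | 6.5         
Carol    | 5.666667    
Eve      | 6.5         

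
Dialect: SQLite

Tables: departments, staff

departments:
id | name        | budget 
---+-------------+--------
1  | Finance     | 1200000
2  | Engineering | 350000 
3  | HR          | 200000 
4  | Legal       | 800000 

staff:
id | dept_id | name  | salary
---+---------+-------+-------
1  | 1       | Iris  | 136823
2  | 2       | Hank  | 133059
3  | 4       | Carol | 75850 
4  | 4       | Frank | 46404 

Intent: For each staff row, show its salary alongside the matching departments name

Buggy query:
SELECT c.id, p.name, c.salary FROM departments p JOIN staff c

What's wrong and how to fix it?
Bug: JOIN with no ON clause produces a cartesian product; every staff row pairs with every departments row

Fix: Specify the join condition linking the foreign key to the parent id

Corrected query:
SELECT c.id, p.name, c.salary FROM departments p JOIN staff c ON c.dept_id = p.id

Result:
id | name        | salary
---+-------------+-------
1  | Finance     | 136823
2  | Engineering | 133059
3  | Legal       | 75850 
4  | Legal       | 46404 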